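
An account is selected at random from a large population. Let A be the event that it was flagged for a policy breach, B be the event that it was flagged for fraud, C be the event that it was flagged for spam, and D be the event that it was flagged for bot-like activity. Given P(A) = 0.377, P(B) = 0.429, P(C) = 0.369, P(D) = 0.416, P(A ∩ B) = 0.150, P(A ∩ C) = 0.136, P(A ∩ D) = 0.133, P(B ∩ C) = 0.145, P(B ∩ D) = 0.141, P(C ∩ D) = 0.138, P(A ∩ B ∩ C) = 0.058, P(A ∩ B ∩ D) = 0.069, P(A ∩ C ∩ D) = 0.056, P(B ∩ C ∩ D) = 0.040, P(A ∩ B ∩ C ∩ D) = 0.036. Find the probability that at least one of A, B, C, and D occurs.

0.935

By inclusion-exclusion,
P(A ∪ B ∪ C ∪ D) = 0.377 + 0.429 + 0.369 + 0.416 − 0.150 − 0.136 − 0.133 − 0.145 − 0.141 − 0.138 + 0.058 + 0.069 + 0.056 + 0.040 − 0.036 = 0.935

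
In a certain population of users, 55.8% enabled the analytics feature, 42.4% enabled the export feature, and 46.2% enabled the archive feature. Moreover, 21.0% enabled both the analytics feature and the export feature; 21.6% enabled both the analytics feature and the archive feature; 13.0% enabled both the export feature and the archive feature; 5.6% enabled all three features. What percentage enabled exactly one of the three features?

50.0%

P(exactly one) = 55.8 + 42.4 + 46.2 − 2·21.0 − 2·21.6 − 2·13.0 + 3·5.6 = 50.0%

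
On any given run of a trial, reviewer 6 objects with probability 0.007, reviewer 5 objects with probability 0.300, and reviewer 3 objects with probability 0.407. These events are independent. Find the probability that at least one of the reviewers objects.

P(none) = (1 − 0.007) × (1 − 0.300) × (1 − 0.407) = 0.993 × 0.700 × 0.593 = 0.4121943
P(at least one) = 1 − 0.4121943 = 0.5878057

0.5878057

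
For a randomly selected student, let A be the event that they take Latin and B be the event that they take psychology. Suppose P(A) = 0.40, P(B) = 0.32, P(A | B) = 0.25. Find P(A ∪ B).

0.64

P(A ∩ B) = P(B)·P(A|B) = 0.32 × 0.25 = 0.08
Inclusion–exclusion gives
P(A ∪ B) = 0.40 + 0.32 − 0.08 = 0.64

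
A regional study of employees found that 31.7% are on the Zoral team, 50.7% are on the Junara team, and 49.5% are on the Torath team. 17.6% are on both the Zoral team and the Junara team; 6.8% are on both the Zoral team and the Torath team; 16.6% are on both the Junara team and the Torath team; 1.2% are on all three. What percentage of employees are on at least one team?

P(≥1) = 31.7 + 50.7 + 49.5 − 17.6 − 6.8 − 16.6 + 1.2 = 92.1%

92.1%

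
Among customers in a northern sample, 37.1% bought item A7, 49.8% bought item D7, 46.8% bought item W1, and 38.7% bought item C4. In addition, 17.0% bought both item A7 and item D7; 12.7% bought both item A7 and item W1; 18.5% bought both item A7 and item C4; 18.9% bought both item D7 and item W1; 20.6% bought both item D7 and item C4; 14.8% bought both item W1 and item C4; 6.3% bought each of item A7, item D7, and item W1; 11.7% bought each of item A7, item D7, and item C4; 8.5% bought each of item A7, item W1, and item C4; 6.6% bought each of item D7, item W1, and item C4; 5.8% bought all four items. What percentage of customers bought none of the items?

2.8%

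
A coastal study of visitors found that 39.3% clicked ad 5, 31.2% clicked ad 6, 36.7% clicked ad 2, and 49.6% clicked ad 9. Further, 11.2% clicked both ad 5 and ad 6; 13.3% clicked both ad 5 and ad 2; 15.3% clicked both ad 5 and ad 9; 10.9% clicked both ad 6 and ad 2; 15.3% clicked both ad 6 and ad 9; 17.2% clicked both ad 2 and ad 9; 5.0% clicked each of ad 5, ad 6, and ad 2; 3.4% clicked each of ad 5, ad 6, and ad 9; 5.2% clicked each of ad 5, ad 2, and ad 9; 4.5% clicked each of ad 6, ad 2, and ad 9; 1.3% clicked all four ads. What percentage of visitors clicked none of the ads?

P(at least one) = 39.3 + 31.2 + 36.7 + 49.6 − 11.2 − 13.3 − 15.3 − 10.9 − 15.3 − 17.2 + 5.0 + 3.4 + 5.2 + 4.5 − 1.3 = 90.4%
P(none) = 100% − 90.4% = 9.6%

9.6%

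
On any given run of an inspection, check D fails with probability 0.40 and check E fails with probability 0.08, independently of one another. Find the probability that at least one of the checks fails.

Since the events are independent, P(none) is the product of the individual non-occurrence probabilities.
P(none) = (1 − 0.40) × (1 − 0.08) = 0.60 × 0.92 = 0.552
P(at least one) = 1 − 0.552 = 0.448

0.448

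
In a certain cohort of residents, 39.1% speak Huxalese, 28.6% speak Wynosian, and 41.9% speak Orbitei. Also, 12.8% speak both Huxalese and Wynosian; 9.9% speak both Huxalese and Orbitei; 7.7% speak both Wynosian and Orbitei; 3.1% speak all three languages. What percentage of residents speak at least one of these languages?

82.3%

P(union) = 39.1 + 28.6 + 41.9 − 12.8 − 9.9 − 7.7 + 3.1 = 82.3%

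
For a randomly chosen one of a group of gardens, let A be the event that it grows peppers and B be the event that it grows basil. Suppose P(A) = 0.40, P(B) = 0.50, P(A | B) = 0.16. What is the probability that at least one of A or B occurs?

P(A ∩ B) = P(B)·P(A|B) = 0.50 × 0.16 = 0.08
P(A ∪ B) = 0.40 + 0.50 − 0.08 = 0.82

0.82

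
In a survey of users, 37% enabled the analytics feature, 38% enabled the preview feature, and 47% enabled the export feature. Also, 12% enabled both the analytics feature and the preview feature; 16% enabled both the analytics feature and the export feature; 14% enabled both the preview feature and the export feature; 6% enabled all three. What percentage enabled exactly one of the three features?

56%

P(exactly one) = 37 + 38 + 47 − 2·12 − 2·16 − 2·14 + 3·6 = 56%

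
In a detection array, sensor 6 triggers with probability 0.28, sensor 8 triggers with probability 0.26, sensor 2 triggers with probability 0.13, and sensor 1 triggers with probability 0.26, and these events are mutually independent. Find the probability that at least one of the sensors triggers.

0.65698336

P(none) = (1 − 0.28) × (1 − 0.26) × (1 − 0.13) × (1 − 0.26) = 0.72 × 0.74 × 0.87 × 0.74 = 0.34301664
P(at least one) = 1 − 0.34301664 = 0.65698336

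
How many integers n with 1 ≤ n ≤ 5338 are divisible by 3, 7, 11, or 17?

2729

1779 + 762 + 485 + 314 − 254 − 161 − 104 − 69 − 44 − 28 + 23 + 14 + 9 + 4 − 1 = 2729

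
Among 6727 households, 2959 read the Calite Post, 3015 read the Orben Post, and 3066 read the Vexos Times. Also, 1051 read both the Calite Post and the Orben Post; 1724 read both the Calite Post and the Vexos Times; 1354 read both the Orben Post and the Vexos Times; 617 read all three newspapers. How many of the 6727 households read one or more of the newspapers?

5528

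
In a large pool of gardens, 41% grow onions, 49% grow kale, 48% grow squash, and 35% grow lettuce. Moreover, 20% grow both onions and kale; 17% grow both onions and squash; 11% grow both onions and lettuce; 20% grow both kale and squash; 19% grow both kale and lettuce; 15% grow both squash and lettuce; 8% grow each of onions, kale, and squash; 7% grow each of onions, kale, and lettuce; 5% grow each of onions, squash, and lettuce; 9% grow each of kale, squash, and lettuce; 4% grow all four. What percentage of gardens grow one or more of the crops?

96%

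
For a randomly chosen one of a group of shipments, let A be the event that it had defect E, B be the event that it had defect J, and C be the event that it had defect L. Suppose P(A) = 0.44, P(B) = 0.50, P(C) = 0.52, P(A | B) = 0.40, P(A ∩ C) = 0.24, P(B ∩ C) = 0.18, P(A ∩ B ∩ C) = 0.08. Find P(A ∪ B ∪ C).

0.92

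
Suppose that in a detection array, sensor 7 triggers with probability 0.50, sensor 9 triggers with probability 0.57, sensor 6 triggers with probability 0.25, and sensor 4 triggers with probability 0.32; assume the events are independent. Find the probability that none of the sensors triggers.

0.10965

Independence gives P(none) = ∏(1 − pᵢ).
P(none) = (1 − 0.50) × (1 − 0.57) × (1 − 0.25) × (1 − 0.32) = 0.50 × 0.43 × 0.75 × 0.68 = 0.10965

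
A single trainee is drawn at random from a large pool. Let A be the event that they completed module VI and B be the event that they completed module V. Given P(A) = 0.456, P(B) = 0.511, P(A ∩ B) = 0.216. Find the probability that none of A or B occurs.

Using inclusion–exclusion:
P(A ∪ B) = 0.456 + 0.511 − 0.216 = 0.751
P(none) = 1 − 0.751 = 0.249

0.249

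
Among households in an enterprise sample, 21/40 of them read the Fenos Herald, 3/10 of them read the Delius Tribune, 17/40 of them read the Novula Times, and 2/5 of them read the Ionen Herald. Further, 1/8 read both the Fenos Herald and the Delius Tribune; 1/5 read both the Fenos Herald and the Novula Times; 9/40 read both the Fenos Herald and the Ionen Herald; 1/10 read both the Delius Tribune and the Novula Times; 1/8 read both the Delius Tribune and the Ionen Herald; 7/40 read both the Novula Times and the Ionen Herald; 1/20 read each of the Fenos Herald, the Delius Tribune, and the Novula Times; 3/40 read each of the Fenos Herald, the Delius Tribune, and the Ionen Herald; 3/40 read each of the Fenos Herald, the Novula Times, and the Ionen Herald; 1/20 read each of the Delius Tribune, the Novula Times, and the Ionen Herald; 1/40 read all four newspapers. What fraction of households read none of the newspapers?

3/40

By inclusion-exclusion,
P(≥1) = 21/40 + 3/10 + 17/40 + 2/5 − 1/8 − 1/5 − 9/40 − 1/10 − 1/8 − 7/40 + 1/20 + 3/40 + 3/40 + 1/20 − 1/40 = 37/40
P(none) = 1 − 37/40 = 3/40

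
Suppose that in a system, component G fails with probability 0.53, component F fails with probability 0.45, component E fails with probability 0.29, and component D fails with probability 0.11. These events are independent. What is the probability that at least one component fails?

0.83665385

P(none) = (1 − 0.53) × (1 − 0.45) × (1 − 0.29) × (1 − 0.11) = 0.47 × 0.55 × 0.71 × 0.89 = 0.16334615
P(at least one) = 1 − 0.16334615 = 0.83665385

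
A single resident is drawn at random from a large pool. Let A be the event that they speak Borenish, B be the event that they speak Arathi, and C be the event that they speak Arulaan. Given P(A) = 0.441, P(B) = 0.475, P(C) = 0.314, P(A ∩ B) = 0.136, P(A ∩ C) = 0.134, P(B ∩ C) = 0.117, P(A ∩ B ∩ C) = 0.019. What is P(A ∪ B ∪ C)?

0.862

P(A ∪ B ∪ C) = 0.441 + 0.475 + 0.314 − 0.136 − 0.134 − 0.117 + 0.019 = 0.862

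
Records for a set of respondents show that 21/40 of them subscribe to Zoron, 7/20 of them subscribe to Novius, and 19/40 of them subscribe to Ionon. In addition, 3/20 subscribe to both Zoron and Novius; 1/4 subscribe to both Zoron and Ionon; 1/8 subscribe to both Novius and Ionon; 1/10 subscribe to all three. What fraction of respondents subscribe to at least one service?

37/40

Apply inclusion-exclusion:
P(at least one) = 21/40 + 7/20 + 19/40 − 3/20 − 1/4 − 1/8 + 1/10 = 37/40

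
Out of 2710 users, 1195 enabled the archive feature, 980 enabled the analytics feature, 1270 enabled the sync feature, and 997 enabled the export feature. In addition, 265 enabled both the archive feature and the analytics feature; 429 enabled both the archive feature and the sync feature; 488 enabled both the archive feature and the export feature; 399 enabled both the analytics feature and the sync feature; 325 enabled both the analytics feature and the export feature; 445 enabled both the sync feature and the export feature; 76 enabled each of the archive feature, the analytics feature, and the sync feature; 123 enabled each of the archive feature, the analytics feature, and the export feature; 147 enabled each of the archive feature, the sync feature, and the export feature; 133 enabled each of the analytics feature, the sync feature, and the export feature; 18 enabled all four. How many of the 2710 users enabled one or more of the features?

|union| = 1195 + 980 + 1270 + 997 − 265 − 429 − 488 − 399 − 325 − 445 + 76 + 123 + 147 + 133 − 18 = 2552

2552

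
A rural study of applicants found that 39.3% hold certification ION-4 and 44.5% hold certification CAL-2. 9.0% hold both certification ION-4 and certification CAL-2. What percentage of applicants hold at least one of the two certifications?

By inclusion-exclusion,
P(union) = 39.3 + 44.5 − 9.0 = 74.8%

74.8%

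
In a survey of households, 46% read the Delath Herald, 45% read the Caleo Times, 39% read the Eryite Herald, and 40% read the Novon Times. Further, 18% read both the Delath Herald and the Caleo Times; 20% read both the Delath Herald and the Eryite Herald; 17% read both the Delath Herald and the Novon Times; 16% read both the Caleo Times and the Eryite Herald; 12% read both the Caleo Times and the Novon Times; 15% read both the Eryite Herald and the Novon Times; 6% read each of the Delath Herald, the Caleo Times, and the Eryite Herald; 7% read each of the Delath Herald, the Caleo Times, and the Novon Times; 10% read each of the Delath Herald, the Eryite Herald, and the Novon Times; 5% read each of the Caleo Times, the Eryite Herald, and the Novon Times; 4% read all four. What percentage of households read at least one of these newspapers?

96%

P(union) = 46 + 45 + 39 + 40 − 18 − 20 − 17 − 16 − 12 − 15 + 6 + 7 + 10 + 5 − 4 = 96%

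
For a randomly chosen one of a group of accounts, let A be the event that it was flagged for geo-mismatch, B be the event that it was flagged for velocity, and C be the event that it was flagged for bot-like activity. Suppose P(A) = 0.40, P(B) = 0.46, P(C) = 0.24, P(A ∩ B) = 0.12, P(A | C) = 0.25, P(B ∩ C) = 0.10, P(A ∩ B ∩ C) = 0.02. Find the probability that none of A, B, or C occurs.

0.16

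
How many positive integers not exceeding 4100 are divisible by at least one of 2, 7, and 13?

⌊4100/2⌋ + ⌊4100/7⌋ + ⌊4100/13⌋ − ⌊4100/14⌋ − ⌊4100/26⌋ − ⌊4100/91⌋ + ⌊4100/182⌋ = 2050 + 585 + 315 − 292 − 157 − 45 + 22 = 2478

2478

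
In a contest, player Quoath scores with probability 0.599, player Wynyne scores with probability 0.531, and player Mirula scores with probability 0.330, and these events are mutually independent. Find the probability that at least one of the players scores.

0.87399377

P(none) = (1 − 0.599) × (1 − 0.531) × (1 − 0.330) = 0.401 × 0.469 × 0.670 = 0.12600623
P(at least one) = 1 − 0.12600623 = 0.87399377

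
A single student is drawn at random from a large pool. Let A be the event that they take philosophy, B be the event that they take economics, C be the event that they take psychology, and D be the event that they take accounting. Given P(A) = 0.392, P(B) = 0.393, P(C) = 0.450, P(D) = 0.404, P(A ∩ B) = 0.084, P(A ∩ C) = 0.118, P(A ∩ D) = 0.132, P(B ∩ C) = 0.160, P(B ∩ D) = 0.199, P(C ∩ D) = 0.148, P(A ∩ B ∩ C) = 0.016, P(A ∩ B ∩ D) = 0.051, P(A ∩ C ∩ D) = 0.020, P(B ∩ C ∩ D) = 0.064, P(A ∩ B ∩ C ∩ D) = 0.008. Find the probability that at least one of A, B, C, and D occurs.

Using inclusion–exclusion:
P(A ∪ B ∪ C ∪ D) = 0.392 + 0.393 + 0.450 + 0.404 − 0.084 − 0.118 − 0.132 − 0.160 − 0.199 − 0.148 + 0.016 + 0.051 + 0.020 + 0.064 − 0.008 = 0.941

0.941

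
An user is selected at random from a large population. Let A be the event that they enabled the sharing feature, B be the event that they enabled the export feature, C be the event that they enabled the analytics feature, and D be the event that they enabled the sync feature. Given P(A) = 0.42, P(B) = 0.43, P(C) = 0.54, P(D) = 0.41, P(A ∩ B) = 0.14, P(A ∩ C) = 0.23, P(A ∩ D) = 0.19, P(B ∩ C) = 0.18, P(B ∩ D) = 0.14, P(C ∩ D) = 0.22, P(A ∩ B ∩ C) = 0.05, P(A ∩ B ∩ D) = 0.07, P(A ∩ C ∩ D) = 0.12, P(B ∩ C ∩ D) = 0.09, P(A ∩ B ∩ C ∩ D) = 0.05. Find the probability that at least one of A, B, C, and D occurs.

0.98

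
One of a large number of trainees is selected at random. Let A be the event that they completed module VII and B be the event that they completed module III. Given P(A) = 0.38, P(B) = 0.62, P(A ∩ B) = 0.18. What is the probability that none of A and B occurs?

0.18

By inclusion-exclusion,
P(A ∪ B) = 0.38 + 0.62 − 0.18 = 0.82
P(none) = 1 − 0.82 = 0.18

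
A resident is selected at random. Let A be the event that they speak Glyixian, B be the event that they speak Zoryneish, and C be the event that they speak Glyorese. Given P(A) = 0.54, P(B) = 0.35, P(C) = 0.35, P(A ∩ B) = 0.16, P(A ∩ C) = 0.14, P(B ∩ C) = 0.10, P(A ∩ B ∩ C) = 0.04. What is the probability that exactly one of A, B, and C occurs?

0.56

By inclusion–exclusion (exactly-one form):
P(exactly one) = 0.54 + 0.35 + 0.35 − 2·0.16 − 2·0.14 − 2·0.10 + 3·0.04 = 0.56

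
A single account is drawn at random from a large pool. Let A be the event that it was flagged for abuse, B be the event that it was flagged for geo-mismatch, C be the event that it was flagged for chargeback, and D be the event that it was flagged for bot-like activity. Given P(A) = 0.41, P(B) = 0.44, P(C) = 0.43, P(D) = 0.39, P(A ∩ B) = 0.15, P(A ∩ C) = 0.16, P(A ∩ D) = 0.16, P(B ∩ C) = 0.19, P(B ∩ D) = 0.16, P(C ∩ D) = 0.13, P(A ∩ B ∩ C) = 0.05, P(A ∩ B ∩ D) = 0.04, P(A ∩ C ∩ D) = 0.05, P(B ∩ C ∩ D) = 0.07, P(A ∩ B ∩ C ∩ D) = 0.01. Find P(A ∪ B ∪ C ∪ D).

Using inclusion–exclusion:
P(A ∪ B ∪ C ∪ D) = 0.41 + 0.44 + 0.43 + 0.39 − 0.15 − 0.16 − 0.16 − 0.19 − 0.16 − 0.13 + 0.05 + 0.04 + 0.05 + 0.07 − 0.01 = 0.92

0.92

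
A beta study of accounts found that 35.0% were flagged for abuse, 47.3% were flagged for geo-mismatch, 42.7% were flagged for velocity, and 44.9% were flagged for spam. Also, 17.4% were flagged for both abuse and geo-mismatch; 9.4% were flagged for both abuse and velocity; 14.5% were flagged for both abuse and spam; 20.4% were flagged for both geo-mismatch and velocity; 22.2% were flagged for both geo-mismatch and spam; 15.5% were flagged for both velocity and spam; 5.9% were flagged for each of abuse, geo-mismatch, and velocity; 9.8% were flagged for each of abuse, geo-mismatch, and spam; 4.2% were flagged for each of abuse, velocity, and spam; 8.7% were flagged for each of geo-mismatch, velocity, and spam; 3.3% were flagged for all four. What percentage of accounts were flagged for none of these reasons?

P(≥1) = 35.0 + 47.3 + 42.7 + 44.9 − 17.4 − 9.4 − 14.5 − 20.4 − 22.2 − 15.5 + 5.9 + 9.8 + 4.2 + 8.7 − 3.3 = 95.8%
P(none) = 100% − 95.8% = 4.2%

4.2%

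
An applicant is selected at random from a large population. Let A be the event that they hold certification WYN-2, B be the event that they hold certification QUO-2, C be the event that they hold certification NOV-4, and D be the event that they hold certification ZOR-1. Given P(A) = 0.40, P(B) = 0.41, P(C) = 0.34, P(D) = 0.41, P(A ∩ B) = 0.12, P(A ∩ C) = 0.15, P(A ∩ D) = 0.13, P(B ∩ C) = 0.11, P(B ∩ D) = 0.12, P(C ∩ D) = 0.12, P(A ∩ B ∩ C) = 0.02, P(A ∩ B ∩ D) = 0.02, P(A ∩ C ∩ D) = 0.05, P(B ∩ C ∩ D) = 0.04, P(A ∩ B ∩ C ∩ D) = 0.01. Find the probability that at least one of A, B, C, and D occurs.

Apply inclusion-exclusion:
P(A ∪ B ∪ C ∪ D) = 0.40 + 0.41 + 0.34 + 0.41 − 0.12 − 0.15 − 0.13 − 0.11 − 0.12 − 0.12 + 0.02 + 0.02 + 0.05 + 0.04 − 0.01 = 0.93

0.93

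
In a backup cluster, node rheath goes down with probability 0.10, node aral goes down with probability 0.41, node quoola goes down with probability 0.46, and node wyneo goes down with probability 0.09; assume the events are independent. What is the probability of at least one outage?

P(none) = (1 − 0.10) × (1 − 0.41) × (1 − 0.46) × (1 − 0.09) = 0.90 × 0.59 × 0.54 × 0.91 = 0.2609334
P(at least one) = 1 − 0.2609334 = 0.7390666

0.7390666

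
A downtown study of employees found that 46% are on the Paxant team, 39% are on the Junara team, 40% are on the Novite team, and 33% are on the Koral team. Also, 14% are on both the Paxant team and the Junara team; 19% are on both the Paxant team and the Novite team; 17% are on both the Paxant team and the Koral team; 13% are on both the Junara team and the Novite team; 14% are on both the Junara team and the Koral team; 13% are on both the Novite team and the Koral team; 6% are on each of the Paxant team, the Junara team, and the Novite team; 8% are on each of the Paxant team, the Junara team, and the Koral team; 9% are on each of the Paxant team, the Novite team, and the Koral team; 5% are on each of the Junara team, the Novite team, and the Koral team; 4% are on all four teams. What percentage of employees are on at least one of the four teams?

92%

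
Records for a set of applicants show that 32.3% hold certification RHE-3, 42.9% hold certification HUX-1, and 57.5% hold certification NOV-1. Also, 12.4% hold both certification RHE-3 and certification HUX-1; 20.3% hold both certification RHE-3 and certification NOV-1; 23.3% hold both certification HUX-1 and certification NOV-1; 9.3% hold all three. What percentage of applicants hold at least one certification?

86.0%

By inclusion–exclusion:
P(union) = 32.3 + 42.9 + 57.5 − 12.4 − 20.3 − 23.3 + 9.3 = 86.0%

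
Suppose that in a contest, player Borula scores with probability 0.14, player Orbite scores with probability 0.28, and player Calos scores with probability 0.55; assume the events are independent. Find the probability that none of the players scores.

0.27864

P(none) = (1 − 0.14) × (1 − 0.28) × (1 − 0.55) = 0.86 × 0.72 × 0.45 = 0.27864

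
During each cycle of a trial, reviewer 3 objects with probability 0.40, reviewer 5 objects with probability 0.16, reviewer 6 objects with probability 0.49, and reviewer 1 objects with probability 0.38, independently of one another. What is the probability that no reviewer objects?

0.1593648

P(none) = (1 − 0.40) × (1 − 0.16) × (1 − 0.49) × (1 − 0.38) = 0.60 × 0.84 × 0.51 × 0.62 = 0.1593648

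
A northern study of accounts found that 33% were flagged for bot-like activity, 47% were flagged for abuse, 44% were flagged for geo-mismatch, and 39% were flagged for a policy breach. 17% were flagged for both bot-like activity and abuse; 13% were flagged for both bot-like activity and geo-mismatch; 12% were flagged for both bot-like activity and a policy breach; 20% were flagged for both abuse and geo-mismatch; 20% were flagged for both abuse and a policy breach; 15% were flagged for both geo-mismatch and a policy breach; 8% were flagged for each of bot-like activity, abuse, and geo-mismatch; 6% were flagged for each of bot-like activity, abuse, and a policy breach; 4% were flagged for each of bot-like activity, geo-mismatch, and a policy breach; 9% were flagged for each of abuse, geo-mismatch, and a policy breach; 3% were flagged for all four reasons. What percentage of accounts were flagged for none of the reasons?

10%

By inclusion–exclusion:
P(≥1) = 33 + 47 + 44 + 39 − 17 − 13 − 12 − 20 − 20 − 15 + 8 + 6 + 4 + 9 − 3 = 90%
P(none) = 100% − 90% = 10%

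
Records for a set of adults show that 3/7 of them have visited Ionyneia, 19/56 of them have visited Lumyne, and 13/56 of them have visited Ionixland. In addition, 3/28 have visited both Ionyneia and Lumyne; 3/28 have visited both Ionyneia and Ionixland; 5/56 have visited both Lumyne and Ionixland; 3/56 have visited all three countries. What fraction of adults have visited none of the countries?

1/4

P(≥1) = 3/7 + 19/56 + 13/56 − 3/28 − 3/28 − 5/56 + 3/56 = 3/4
P(none) = 1 − 3/4 = 1/4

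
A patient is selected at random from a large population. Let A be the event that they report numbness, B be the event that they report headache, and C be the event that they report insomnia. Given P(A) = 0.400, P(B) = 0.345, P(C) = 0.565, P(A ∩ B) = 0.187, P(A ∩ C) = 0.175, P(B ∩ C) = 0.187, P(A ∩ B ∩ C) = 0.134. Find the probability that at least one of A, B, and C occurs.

0.895

P(A ∪ B ∪ C) = 0.400 + 0.345 + 0.565 − 0.187 − 0.175 − 0.187 + 0.134 = 0.895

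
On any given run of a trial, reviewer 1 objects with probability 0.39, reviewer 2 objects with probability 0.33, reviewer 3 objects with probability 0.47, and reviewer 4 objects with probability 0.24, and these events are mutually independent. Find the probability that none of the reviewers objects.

0.16462436

Since the events are independent, P(none) is the product of the individual non-occurrence probabilities.
P(none) = (1 − 0.39) × (1 − 0.33) × (1 − 0.47) × (1 − 0.24) = 0.61 × 0.67 × 0.53 × 0.76 = 0.16462436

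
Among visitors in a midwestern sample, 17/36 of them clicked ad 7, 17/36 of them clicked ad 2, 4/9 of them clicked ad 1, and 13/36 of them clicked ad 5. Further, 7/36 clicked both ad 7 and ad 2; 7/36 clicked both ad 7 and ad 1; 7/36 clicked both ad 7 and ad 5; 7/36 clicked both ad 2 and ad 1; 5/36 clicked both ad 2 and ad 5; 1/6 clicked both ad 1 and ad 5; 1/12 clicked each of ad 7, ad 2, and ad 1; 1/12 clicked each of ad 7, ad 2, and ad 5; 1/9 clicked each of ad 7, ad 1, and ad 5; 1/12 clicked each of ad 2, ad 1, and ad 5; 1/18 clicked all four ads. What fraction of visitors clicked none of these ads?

1/36

P(≥1) = 17/36 + 17/36 + 4/9 + 13/36 − 7/36 − 7/36 − 7/36 − 7/36 − 5/36 − 1/6 + 1/12 + 1/12 + 1/9 + 1/12 − 1/18 = 35/36
P(none) = 1 − 35/36 = 1/36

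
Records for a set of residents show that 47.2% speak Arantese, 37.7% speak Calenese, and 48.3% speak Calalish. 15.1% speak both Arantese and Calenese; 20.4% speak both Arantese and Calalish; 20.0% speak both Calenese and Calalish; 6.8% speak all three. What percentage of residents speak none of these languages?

15.5%

Using inclusion–exclusion:
P(≥1) = 47.2 + 37.7 + 48.3 − 15.1 − 20.4 − 20.0 + 6.8 = 84.5%
P(none) = 100% − 84.5% = 15.5%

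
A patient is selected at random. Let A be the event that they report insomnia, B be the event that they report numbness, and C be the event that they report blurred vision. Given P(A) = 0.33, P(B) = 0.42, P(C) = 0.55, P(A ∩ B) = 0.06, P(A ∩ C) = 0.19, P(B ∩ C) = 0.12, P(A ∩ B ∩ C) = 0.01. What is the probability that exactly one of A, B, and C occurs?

Using the inclusion–exclusion count for exactly one event:
P(exactly one) = 0.33 + 0.42 + 0.55 − 2·0.06 − 2·0.19 − 2·0.12 + 3·0.01 = 0.59

0.59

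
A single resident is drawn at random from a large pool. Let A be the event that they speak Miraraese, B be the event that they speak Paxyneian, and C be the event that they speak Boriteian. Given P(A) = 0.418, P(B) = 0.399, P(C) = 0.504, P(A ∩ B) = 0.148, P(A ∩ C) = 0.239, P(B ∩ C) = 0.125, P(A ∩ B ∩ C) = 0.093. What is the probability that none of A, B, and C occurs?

0.098

By inclusion–exclusion:
P(A ∪ B ∪ C) = 0.418 + 0.399 + 0.504 − 0.148 − 0.239 − 0.125 + 0.093 = 0.902
P(none) = 1 − 0.902 = 0.098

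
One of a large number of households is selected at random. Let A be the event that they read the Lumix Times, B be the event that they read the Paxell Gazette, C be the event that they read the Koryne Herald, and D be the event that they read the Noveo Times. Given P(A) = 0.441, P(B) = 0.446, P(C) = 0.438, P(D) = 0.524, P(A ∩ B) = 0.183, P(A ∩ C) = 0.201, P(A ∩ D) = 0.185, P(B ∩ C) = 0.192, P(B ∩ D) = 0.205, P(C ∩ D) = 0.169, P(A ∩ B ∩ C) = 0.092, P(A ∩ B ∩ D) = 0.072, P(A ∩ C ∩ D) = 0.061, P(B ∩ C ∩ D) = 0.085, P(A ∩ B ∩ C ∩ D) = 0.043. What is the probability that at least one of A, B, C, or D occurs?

0.981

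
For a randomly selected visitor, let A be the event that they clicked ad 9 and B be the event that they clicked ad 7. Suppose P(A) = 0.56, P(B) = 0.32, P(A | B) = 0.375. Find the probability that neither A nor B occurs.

P(A ∩ B) = P(B)·P(A|B) = 0.32 × 0.375 = 0.12
Using inclusion–exclusion:
P(A ∪ B) = 0.56 + 0.32 − 0.12 = 0.76
P(none) = 1 − 0.76 = 0.24

0.24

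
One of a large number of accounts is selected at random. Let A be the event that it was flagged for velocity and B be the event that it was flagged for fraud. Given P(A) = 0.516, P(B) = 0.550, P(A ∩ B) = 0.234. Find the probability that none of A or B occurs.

P(A ∪ B) = 0.516 + 0.550 − 0.234 = 0.832
P(none) = 1 − 0.832 = 0.168

0.168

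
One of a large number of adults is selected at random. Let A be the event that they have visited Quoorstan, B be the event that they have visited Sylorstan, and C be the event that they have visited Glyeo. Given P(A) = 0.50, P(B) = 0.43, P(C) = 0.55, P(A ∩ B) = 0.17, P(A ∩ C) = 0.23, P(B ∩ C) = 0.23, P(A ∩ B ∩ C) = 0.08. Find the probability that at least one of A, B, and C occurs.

0.93

By inclusion–exclusion:
P(A ∪ B ∪ C) = 0.50 + 0.43 + 0.55 − 0.17 − 0.23 − 0.23 + 0.08 = 0.93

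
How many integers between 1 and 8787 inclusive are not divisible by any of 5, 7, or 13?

5563

floor(8787/5) + floor(8787/7) + floor(8787/13) − floor(8787/35) − floor(8787/65) − floor(8787/91) + floor(8787/455) = 1757 + 1255 + 675 − 251 − 135 − 96 + 19 = 3224
8787 − 3224 = 5563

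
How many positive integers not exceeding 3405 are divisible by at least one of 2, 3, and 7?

2432

⌊3405/2⌋ + ⌊3405/3⌋ + ⌊3405/7⌋ − ⌊3405/6⌋ − ⌊3405/14⌋ − ⌊3405/21⌋ + ⌊3405/42⌋ = 1702 + 1135 + 486 − 567 − 243 − 162 + 81 = 2432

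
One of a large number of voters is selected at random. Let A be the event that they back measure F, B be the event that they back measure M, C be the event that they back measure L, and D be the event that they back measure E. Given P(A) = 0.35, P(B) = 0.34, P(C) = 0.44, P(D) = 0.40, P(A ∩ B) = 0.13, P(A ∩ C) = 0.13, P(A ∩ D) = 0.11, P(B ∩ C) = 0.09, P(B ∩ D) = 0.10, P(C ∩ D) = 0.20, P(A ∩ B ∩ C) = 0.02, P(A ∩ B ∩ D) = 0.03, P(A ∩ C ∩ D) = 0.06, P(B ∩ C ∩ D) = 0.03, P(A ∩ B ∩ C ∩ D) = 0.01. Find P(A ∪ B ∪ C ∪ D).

0.90

By inclusion-exclusion,
P(A ∪ B ∪ C ∪ D) = 0.35 + 0.34 + 0.44 + 0.40 − 0.13 − 0.13 − 0.11 − 0.09 − 0.10 − 0.20 + 0.02 + 0.03 + 0.06 + 0.03 − 0.01 = 0.90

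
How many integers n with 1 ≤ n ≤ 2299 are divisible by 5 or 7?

By inclusion–exclusion:
⌊2299/5⌋ + ⌊2299/7⌋ − ⌊2299/35⌋ = 459 + 328 − 65 = 722

722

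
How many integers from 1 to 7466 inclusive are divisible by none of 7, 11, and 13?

5371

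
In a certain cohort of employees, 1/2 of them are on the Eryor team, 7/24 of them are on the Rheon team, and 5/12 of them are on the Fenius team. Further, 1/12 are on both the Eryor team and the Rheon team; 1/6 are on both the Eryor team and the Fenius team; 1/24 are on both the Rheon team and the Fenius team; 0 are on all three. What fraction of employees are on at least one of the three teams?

11/12

By inclusion-exclusion,
P(union) = 1/2 + 7/24 + 5/12 − 1/12 − 1/6 − 1/24 + 0 = 11/12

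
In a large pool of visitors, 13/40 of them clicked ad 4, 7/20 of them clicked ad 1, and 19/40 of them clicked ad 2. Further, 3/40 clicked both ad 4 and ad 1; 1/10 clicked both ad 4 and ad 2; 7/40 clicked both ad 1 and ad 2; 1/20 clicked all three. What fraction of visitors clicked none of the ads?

Inclusion–exclusion gives
P(≥1) = 13/40 + 7/20 + 19/40 − 3/40 − 1/10 − 7/40 + 1/20 = 17/20
P(none) = 1 − 17/20 = 3/20

3/20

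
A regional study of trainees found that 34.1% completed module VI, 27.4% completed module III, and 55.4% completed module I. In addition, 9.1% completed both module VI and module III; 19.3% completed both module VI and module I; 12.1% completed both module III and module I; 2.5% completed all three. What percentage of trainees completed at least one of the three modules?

78.9%

Apply inclusion-exclusion:
P(at least one) = 34.1 + 27.4 + 55.4 − 9.1 − 19.3 − 12.1 + 2.5 = 78.9%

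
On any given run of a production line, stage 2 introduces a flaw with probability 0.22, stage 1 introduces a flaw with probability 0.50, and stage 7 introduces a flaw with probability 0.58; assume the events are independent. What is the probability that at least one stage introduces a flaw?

P(none) = (1 − 0.22) × (1 − 0.50) × (1 − 0.58) = 0.78 × 0.50 × 0.42 = 0.1638
P(at least one) = 1 − 0.1638 = 0.8362

0.8362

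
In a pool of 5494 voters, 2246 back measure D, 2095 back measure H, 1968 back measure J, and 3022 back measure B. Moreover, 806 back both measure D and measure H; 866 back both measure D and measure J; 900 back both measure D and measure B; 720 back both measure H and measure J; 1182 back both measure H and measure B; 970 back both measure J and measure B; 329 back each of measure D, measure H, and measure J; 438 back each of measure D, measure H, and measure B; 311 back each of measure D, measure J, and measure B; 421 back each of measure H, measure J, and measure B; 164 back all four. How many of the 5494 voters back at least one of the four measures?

Apply inclusion-exclusion:
|union| = 2246 + 2095 + 1968 + 3022 − 806 − 866 − 900 − 720 − 1182 − 970 + 329 + 438 + 311 + 421 − 164 = 5222

5222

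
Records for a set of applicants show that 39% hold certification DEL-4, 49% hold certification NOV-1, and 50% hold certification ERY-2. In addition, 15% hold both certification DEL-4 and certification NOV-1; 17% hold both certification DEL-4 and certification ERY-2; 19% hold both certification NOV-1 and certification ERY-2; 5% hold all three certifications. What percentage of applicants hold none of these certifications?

P(at least one) = 39 + 49 + 50 − 15 − 17 − 19 + 5 = 92%
P(none) = 100% − 92% = 8%

8%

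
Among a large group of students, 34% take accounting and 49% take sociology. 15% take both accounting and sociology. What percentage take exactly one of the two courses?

53%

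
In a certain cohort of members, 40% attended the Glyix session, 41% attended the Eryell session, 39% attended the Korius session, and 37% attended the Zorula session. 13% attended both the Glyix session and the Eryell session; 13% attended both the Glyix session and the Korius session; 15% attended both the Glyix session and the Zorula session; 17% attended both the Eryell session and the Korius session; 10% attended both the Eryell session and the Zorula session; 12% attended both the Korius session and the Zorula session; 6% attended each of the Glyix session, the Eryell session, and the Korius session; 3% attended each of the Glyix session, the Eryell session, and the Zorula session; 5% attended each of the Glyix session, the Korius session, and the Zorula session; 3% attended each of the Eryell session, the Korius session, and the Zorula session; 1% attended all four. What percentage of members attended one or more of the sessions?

93%

Using inclusion–exclusion:
P(≥1) = 40 + 41 + 39 + 37 − 13 − 13 − 15 − 17 − 10 − 12 + 6 + 3 + 5 + 3 − 1 = 93%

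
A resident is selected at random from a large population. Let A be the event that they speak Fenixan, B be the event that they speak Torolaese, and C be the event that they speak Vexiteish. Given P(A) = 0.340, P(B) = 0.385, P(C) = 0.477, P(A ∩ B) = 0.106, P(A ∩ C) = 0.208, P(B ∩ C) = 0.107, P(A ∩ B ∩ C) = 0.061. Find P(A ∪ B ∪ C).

P(A ∪ B ∪ C) = 0.340 + 0.385 + 0.477 − 0.106 − 0.208 − 0.107 + 0.061 = 0.842

0.842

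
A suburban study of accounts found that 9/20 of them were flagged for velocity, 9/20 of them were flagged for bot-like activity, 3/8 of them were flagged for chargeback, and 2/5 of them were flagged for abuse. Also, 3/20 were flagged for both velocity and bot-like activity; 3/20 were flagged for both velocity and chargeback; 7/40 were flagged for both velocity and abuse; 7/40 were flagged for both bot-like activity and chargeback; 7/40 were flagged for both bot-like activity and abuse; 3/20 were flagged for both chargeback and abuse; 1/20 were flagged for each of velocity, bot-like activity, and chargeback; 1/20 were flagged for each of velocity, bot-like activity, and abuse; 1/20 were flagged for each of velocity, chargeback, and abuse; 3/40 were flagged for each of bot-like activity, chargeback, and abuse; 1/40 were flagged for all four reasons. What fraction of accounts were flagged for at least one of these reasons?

9/10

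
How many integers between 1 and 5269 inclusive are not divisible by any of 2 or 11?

2395

Using inclusion–exclusion:
2634 + 479 − 239 = 2874
5269 − 2874 = 2395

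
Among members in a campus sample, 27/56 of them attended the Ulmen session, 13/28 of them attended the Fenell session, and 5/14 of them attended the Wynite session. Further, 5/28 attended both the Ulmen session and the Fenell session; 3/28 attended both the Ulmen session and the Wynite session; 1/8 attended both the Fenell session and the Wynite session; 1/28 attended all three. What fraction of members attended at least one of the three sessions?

P(≥1) = 27/56 + 13/28 + 5/14 − 5/28 − 3/28 − 1/8 + 1/28 = 13/14

13/14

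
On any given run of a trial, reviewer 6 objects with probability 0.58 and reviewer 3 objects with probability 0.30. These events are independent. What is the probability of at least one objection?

0.706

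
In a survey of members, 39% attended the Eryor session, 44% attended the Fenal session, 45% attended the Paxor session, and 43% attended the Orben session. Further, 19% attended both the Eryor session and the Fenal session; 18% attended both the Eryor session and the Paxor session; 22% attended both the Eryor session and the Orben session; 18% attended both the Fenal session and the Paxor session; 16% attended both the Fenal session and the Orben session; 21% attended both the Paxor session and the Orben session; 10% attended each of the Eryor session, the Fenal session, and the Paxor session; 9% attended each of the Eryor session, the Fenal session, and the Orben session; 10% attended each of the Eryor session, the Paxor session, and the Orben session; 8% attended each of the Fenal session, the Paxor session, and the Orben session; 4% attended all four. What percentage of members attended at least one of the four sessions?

P(≥1) = 39 + 44 + 45 + 43 − 19 − 18 − 22 − 18 − 16 − 21 + 10 + 9 + 10 + 8 − 4 = 90%

90%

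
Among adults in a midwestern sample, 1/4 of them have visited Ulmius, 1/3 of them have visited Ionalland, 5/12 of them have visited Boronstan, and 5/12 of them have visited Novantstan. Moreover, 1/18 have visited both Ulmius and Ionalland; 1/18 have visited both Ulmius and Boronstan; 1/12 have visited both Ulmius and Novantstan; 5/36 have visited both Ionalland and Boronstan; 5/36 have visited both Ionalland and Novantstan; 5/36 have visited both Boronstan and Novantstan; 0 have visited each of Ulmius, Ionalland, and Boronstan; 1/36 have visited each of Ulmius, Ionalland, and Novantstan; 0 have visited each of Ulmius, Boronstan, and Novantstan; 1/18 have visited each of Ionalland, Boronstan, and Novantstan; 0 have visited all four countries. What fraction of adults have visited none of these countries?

1/9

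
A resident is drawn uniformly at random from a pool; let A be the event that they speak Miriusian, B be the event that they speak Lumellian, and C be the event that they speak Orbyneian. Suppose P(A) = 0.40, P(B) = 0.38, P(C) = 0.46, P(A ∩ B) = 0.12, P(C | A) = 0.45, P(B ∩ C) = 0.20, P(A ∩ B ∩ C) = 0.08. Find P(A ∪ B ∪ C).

0.82

P(A ∩ C) = P(A)·P(C|A) = 0.40 × 0.45 = 0.18
P(A ∪ B ∪ C) = 0.40 + 0.38 + 0.46 − 0.12 − 0.18 − 0.20 + 0.08 = 0.82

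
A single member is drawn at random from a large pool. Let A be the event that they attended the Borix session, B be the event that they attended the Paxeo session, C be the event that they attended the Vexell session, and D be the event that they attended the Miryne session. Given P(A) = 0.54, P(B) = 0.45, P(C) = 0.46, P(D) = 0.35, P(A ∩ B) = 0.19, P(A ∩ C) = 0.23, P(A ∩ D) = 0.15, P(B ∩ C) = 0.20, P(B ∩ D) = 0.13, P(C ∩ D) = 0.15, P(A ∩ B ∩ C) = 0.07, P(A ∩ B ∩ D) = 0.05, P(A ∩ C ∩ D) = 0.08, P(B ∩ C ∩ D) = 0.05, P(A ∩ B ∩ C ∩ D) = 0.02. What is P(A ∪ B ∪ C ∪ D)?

Apply inclusion-exclusion:
P(A ∪ B ∪ C ∪ D) = 0.54 + 0.45 + 0.46 + 0.35 − 0.19 − 0.23 − 0.15 − 0.20 − 0.13 − 0.15 + 0.07 + 0.05 + 0.08 + 0.05 − 0.02 = 0.98

0.98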